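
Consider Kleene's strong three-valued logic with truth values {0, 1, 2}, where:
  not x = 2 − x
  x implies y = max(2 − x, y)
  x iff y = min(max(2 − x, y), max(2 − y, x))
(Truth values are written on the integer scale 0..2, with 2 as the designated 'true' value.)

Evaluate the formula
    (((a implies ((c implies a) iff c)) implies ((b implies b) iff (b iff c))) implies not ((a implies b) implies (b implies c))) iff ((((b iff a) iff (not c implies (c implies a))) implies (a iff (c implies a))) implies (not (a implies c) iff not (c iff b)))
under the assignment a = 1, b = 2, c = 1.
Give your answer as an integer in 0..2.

1

c implies a = 1 implies 1 = 1
(c implies a) iff c = 1 iff 1 = 1
a implies ((c implies a) iff c) = 1 implies 1 = 1
b implies b = 2 implies 2 = 2
b iff c = 2 iff 1 = 1
(b implies b) iff (b iff c) = 2 iff 1 = 1
(a implies ((c implies a) iff c)) implies ((b implies b) iff (b iff c)) = 1 implies 1 = 1
a implies b = 1 implies 2 = 2
b implies c = 2 implies 1 = 1
(a implies b) implies (b implies c) = 2 implies 1 = 1
not ((a implies b) implies (b implies c)) = not 1 = 1
((a implies ((c implies a) iff c)) implies ((b implies b) iff (b iff c))) implies not ((a implies b) implies (b implies c)) = 1 implies 1 = 1
b iff a = 2 iff 1 = 1
not c = not 1 = 1
c implies a = 1 implies 1 = 1
not c implies (c implies a) = 1 implies 1 = 1
(b iff a) iff (not c implies (c implies a)) = 1 iff 1 = 1
c implies a = 1 implies 1 = 1
a iff (c implies a) = 1 iff 1 = 1
((b iff a) iff (not c implies (c implies a))) implies (a iff (c implies a)) = 1 implies 1 = 1
a implies c = 1 implies 1 = 1
not (a implies c) = not 1 = 1
c iff b = 1 iff 2 = 1
not (c iff b) = not 1 = 1
not (a implies c) iff not (c iff b) = 1 iff 1 = 1
(((b iff a) iff (not c implies (c implies a))) implies (a iff (c implies a))) implies (not (a implies c) iff not (c iff b)) = 1 implies 1 = 1
(((a implies ((c implies a) iff c)) implies ((b implies b) iff (b iff c))) implies not ((a implies b) implies (b implies c))) iff ((((b iff a) iff (not c implies (c implies a))) implies (a iff (c implies a))) implies (not (a implies c) iff not (c iff b))) = 1 iff 1 = 1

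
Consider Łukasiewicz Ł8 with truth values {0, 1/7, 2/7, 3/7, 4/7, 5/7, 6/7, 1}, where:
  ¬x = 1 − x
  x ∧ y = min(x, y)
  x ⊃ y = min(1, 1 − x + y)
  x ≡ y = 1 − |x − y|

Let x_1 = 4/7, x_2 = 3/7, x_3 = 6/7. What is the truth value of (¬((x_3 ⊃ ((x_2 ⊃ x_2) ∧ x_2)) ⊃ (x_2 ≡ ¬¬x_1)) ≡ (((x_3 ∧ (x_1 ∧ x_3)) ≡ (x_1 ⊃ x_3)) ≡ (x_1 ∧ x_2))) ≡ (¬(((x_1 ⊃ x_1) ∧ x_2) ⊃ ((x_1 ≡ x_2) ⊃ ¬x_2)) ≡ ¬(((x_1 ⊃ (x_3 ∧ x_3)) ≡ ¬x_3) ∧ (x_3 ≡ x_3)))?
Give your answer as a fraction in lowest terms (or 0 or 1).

1

x_2 ⊃ x_2 = 3/7 ⊃ 3/7 = 1
(x_2 ⊃ x_2) ∧ x_2 = 1 ∧ 3/7 = 3/7
x_3 ⊃ ((x_2 ⊃ x_2) ∧ x_2) = 6/7 ⊃ 3/7 = 4/7
¬x_1 = ¬4/7 = 3/7
¬¬x_1 = ¬3/7 = 4/7
x_2 ≡ ¬¬x_1 = 3/7 ≡ 4/7 = 6/7
(x_3 ⊃ ((x_2 ⊃ x_2) ∧ x_2)) ⊃ (x_2 ≡ ¬¬x_1) = 4/7 ⊃ 6/7 = 1
¬((x_3 ⊃ ((x_2 ⊃ x_2) ∧ x_2)) ⊃ (x_2 ≡ ¬¬x_1)) = ¬1 = 0
x_1 ∧ x_3 = 4/7 ∧ 6/7 = 4/7
x_3 ∧ (x_1 ∧ x_3) = 6/7 ∧ 4/7 = 4/7
x_1 ⊃ x_3 = 4/7 ⊃ 6/7 = 1
(x_3 ∧ (x_1 ∧ x_3)) ≡ (x_1 ⊃ x_3) = 4/7 ≡ 1 = 4/7
x_1 ∧ x_2 = 4/7 ∧ 3/7 = 3/7
((x_3 ∧ (x_1 ∧ x_3)) ≡ (x_1 ⊃ x_3)) ≡ (x_1 ∧ x_2) = 4/7 ≡ 3/7 = 6/7
¬((x_3 ⊃ ((x_2 ⊃ x_2) ∧ x_2)) ⊃ (x_2 ≡ ¬¬x_1)) ≡ (((x_3 ∧ (x_1 ∧ x_3)) ≡ (x_1 ⊃ x_3)) ≡ (x_1 ∧ x_2)) = 0 ≡ 6/7 = 1/7
x_1 ⊃ x_1 = 4/7 ⊃ 4/7 = 1
(x_1 ⊃ x_1) ∧ x_2 = 1 ∧ 3/7 = 3/7
x_1 ≡ x_2 = 4/7 ≡ 3/7 = 6/7
¬x_2 = ¬3/7 = 4/7
(x_1 ≡ x_2) ⊃ ¬x_2 = 6/7 ⊃ 4/7 = 5/7
((x_1 ⊃ x_1) ∧ x_2) ⊃ ((x_1 ≡ x_2) ⊃ ¬x_2) = 3/7 ⊃ 5/7 = 1
¬(((x_1 ⊃ x_1) ∧ x_2) ⊃ ((x_1 ≡ x_2) ⊃ ¬x_2)) = ¬1 = 0
x_3 ∧ x_3 = 6/7 ∧ 6/7 = 6/7
x_1 ⊃ (x_3 ∧ x_3) = 4/7 ⊃ 6/7 = 1
¬x_3 = ¬6/7 = 1/7
(x_1 ⊃ (x_3 ∧ x_3)) ≡ ¬x_3 = 1 ≡ 1/7 = 1/7
x_3 ≡ x_3 = 6/7 ≡ 6/7 = 1
((x_1 ⊃ (x_3 ∧ x_3)) ≡ ¬x_3) ∧ (x_3 ≡ x_3) = 1/7 ∧ 1 = 1/7
¬(((x_1 ⊃ (x_3 ∧ x_3)) ≡ ¬x_3) ∧ (x_3 ≡ x_3)) = ¬1/7 = 6/7
¬(((x_1 ⊃ x_1) ∧ x_2) ⊃ ((x_1 ≡ x_2) ⊃ ¬x_2)) ≡ ¬(((x_1 ⊃ (x_3 ∧ x_3)) ≡ ¬x_3) ∧ (x_3 ≡ x_3)) = 0 ≡ 6/7 = 1/7
(¬((x_3 ⊃ ((x_2 ⊃ x_2) ∧ x_2)) ⊃ (x_2 ≡ ¬¬x_1)) ≡ (((x_3 ∧ (x_1 ∧ x_3)) ≡ (x_1 ⊃ x_3)) ≡ (x_1 ∧ x_2))) ≡ (¬(((x_1 ⊃ x_1) ∧ x_2) ⊃ ((x_1 ≡ x_2) ⊃ ¬x_2)) ≡ ¬(((x_1 ⊃ (x_3 ∧ x_3)) ≡ ¬x_3) ∧ (x_3 ≡ x_3))) = 1/7 ≡ 1/7 = 1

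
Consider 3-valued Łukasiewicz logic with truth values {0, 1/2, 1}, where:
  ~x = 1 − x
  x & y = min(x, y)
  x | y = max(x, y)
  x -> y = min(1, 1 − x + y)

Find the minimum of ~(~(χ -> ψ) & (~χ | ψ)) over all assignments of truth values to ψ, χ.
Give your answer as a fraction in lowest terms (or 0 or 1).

Take ψ = 0, χ = 1/2:
χ -> ψ = 1/2 -> 0 = 1/2
~(χ -> ψ) = ~1/2 = 1/2
~χ = ~1/2 = 1/2
~χ | ψ = 1/2 | 0 = 1/2
~(χ -> ψ) & (~χ | ψ) = 1/2 & 1/2 = 1/2
~(~(χ -> ψ) & (~χ | ψ)) = ~1/2 = 1/2
No assignment yields a value below 1/2, so this is the minimum.

1/2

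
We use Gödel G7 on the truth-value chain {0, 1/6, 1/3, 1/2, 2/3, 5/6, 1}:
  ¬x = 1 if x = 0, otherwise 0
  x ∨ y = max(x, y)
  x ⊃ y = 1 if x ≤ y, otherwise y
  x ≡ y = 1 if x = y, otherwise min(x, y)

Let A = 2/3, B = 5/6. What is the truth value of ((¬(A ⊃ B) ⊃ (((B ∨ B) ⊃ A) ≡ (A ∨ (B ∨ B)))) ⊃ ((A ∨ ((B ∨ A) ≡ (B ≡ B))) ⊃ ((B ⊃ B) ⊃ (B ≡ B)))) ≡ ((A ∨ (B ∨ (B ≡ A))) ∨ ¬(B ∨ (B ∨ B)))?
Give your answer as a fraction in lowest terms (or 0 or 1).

A ⊃ B = 2/3 ⊃ 5/6 = 1
¬(A ⊃ B) = ¬1 = 0
B ∨ B = 5/6 ∨ 5/6 = 5/6
(B ∨ B) ⊃ A = 5/6 ⊃ 2/3 = 2/3
B ∨ B = 5/6 ∨ 5/6 = 5/6
A ∨ (B ∨ B) = 2/3 ∨ 5/6 = 5/6
((B ∨ B) ⊃ A) ≡ (A ∨ (B ∨ B)) = 2/3 ≡ 5/6 = 2/3
¬(A ⊃ B) ⊃ (((B ∨ B) ⊃ A) ≡ (A ∨ (B ∨ B))) = 0 ⊃ 2/3 = 1
B ∨ A = 5/6 ∨ 2/3 = 5/6
B ≡ B = 5/6 ≡ 5/6 = 1
(B ∨ A) ≡ (B ≡ B) = 5/6 ≡ 1 = 5/6
A ∨ ((B ∨ A) ≡ (B ≡ B)) = 2/3 ∨ 5/6 = 5/6
B ⊃ B = 5/6 ⊃ 5/6 = 1
B ≡ B = 5/6 ≡ 5/6 = 1
(B ⊃ B) ⊃ (B ≡ B) = 1 ⊃ 1 = 1
(A ∨ ((B ∨ A) ≡ (B ≡ B))) ⊃ ((B ⊃ B) ⊃ (B ≡ B)) = 5/6 ⊃ 1 = 1
(¬(A ⊃ B) ⊃ (((B ∨ B) ⊃ A) ≡ (A ∨ (B ∨ B)))) ⊃ ((A ∨ ((B ∨ A) ≡ (B ≡ B))) ⊃ ((B ⊃ B) ⊃ (B ≡ B))) = 1 ⊃ 1 = 1
B ≡ A = 5/6 ≡ 2/3 = 2/3
B ∨ (B ≡ A) = 5/6 ∨ 2/3 = 5/6
A ∨ (B ∨ (B ≡ A)) = 2/3 ∨ 5/6 = 5/6
B ∨ B = 5/6 ∨ 5/6 = 5/6
B ∨ (B ∨ B) = 5/6 ∨ 5/6 = 5/6
¬(B ∨ (B ∨ B)) = ¬5/6 = 0
(A ∨ (B ∨ (B ≡ A))) ∨ ¬(B ∨ (B ∨ B)) = 5/6 ∨ 0 = 5/6
((¬(A ⊃ B) ⊃ (((B ∨ B) ⊃ A) ≡ (A ∨ (B ∨ B)))) ⊃ ((A ∨ ((B ∨ A) ≡ (B ≡ B))) ⊃ ((B ⊃ B) ⊃ (B ≡ B)))) ≡ ((A ∨ (B ∨ (B ≡ A))) ∨ ¬(B ∨ (B ∨ B))) = 1 ≡ 5/6 = 5/6

5/6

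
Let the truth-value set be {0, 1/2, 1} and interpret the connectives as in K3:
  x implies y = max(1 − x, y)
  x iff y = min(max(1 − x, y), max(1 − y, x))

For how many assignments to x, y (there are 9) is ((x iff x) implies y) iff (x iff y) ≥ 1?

x = 0, y = 0 ↦ 0  <
x = 0, y = 1/2 ↦ 1/2  <
x = 0, y = 1 ↦ 0  <
x = 1/2, y = 0 ↦ 1/2  <
x = 1/2, y = 1/2 ↦ 1/2  <
x = 1/2, y = 1 ↦ 1/2  <
x = 1, y = 0 ↦ 1  ≥
x = 1, y = 1/2 ↦ 1/2  <
x = 1, y = 1 ↦ 1  ≥
So 2 of the 9 assignments meet the threshold.

2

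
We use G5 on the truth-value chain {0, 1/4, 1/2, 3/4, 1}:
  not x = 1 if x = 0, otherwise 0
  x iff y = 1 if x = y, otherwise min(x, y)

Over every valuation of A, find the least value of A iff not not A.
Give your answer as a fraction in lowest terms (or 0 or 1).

Take A = 1/4:
not A = not 1/4 = 0
not not A = not 0 = 1
A iff not not A = 1/4 iff 1 = 1/4
No assignment yields a value below 1/4, so this is the minimum.

1/4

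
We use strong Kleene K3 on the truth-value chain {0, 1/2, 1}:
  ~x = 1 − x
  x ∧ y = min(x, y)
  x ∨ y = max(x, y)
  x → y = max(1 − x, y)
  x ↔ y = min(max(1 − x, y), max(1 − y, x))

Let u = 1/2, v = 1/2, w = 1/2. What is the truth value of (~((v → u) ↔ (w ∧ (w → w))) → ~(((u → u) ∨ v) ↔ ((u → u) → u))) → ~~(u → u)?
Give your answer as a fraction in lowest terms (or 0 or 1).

v → u = 1/2 → 1/2 = 1/2
w → w = 1/2 → 1/2 = 1/2
w ∧ (w → w) = 1/2 ∧ 1/2 = 1/2
(v → u) ↔ (w ∧ (w → w)) = 1/2 ↔ 1/2 = 1/2
~((v → u) ↔ (w ∧ (w → w))) = ~1/2 = 1/2
u → u = 1/2 → 1/2 = 1/2
(u → u) ∨ v = 1/2 ∨ 1/2 = 1/2
u → u = 1/2 → 1/2 = 1/2
(u → u) → u = 1/2 → 1/2 = 1/2
((u → u) ∨ v) ↔ ((u → u) → u) = 1/2 ↔ 1/2 = 1/2
~(((u → u) ∨ v) ↔ ((u → u) → u)) = ~1/2 = 1/2
~((v → u) ↔ (w ∧ (w → w))) → ~(((u → u) ∨ v) ↔ ((u → u) → u)) = 1/2 → 1/2 = 1/2
u → u = 1/2 → 1/2 = 1/2
~(u → u) = ~1/2 = 1/2
~~(u → u) = ~1/2 = 1/2
(~((v → u) ↔ (w ∧ (w → w))) → ~(((u → u) ∨ v) ↔ ((u → u) → u))) → ~~(u → u) = 1/2 → 1/2 = 1/2

1/2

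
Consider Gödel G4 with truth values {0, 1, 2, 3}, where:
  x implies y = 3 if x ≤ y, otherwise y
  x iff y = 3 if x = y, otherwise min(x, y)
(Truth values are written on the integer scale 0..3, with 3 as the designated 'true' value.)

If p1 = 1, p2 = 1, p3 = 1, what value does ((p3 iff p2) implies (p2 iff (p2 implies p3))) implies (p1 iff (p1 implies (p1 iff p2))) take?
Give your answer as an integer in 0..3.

p3 iff p2 = 1 iff 1 = 3
p2 implies p3 = 1 implies 1 = 3
p2 iff (p2 implies p3) = 1 iff 3 = 1
(p3 iff p2) implies (p2 iff (p2 implies p3)) = 3 implies 1 = 1
p1 iff p2 = 1 iff 1 = 3
p1 implies (p1 iff p2) = 1 implies 3 = 3
p1 iff (p1 implies (p1 iff p2)) = 1 iff 3 = 1
((p3 iff p2) implies (p2 iff (p2 implies p3))) implies (p1 iff (p1 implies (p1 iff p2))) = 1 implies 1 = 3

3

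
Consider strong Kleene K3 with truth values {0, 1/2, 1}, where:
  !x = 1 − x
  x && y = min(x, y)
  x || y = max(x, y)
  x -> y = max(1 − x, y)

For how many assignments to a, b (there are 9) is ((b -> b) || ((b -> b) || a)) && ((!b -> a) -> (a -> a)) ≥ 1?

5

a = 0, b = 0 ↦ 1  ≥
a = 0, b = 1/2 ↦ 1/2  <
a = 0, b = 1 ↦ 1  ≥
a = 1/2, b = 0 ↦ 1/2  <
a = 1/2, b = 1/2 ↦ 1/2  <
a = 1/2, b = 1 ↦ 1/2  <
a = 1, b = 0 ↦ 1  ≥
a = 1, b = 1/2 ↦ 1  ≥
a = 1, b = 1 ↦ 1  ≥
So 5 of the 9 assignments meet the threshold.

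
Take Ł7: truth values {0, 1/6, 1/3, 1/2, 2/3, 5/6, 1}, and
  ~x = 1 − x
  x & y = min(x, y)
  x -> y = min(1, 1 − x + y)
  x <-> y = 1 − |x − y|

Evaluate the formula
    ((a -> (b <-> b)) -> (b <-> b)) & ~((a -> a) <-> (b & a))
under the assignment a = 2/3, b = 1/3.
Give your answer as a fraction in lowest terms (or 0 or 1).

2/3

b <-> b = 1/3 <-> 1/3 = 1
a -> (b <-> b) = 2/3 -> 1 = 1
b <-> b = 1/3 <-> 1/3 = 1
(a -> (b <-> b)) -> (b <-> b) = 1 -> 1 = 1
a -> a = 2/3 -> 2/3 = 1
b & a = 1/3 & 2/3 = 1/3
(a -> a) <-> (b & a) = 1 <-> 1/3 = 1/3
~((a -> a) <-> (b & a)) = ~1/3 = 2/3
((a -> (b <-> b)) -> (b <-> b)) & ~((a -> a) <-> (b & a)) = 1 & 2/3 = 2/3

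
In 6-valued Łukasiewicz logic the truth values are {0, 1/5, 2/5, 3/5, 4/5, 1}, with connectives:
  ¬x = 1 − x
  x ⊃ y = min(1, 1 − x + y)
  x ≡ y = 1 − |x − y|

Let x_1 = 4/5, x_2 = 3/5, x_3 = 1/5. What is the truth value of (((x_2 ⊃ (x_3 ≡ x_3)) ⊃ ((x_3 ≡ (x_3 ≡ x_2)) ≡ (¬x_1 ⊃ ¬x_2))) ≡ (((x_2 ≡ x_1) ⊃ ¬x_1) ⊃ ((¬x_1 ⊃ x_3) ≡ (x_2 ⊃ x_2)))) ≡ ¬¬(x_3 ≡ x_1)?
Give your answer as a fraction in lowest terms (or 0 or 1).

x_3 ≡ x_3 = 1/5 ≡ 1/5 = 1
x_2 ⊃ (x_3 ≡ x_3) = 3/5 ⊃ 1 = 1
x_3 ≡ x_2 = 1/5 ≡ 3/5 = 3/5
x_3 ≡ (x_3 ≡ x_2) = 1/5 ≡ 3/5 = 3/5
¬x_1 = ¬4/5 = 1/5
¬x_2 = ¬3/5 = 2/5
¬x_1 ⊃ ¬x_2 = 1/5 ⊃ 2/5 = 1
(x_3 ≡ (x_3 ≡ x_2)) ≡ (¬x_1 ⊃ ¬x_2) = 3/5 ≡ 1 = 3/5
(x_2 ⊃ (x_3 ≡ x_3)) ⊃ ((x_3 ≡ (x_3 ≡ x_2)) ≡ (¬x_1 ⊃ ¬x_2)) = 1 ⊃ 3/5 = 3/5
x_2 ≡ x_1 = 3/5 ≡ 4/5 = 4/5
¬x_1 = ¬4/5 = 1/5
(x_2 ≡ x_1) ⊃ ¬x_1 = 4/5 ⊃ 1/5 = 2/5
¬x_1 = ¬4/5 = 1/5
¬x_1 ⊃ x_3 = 1/5 ⊃ 1/5 = 1
x_2 ⊃ x_2 = 3/5 ⊃ 3/5 = 1
(¬x_1 ⊃ x_3) ≡ (x_2 ⊃ x_2) = 1 ≡ 1 = 1
((x_2 ≡ x_1) ⊃ ¬x_1) ⊃ ((¬x_1 ⊃ x_3) ≡ (x_2 ⊃ x_2)) = 2/5 ⊃ 1 = 1
((x_2 ⊃ (x_3 ≡ x_3)) ⊃ ((x_3 ≡ (x_3 ≡ x_2)) ≡ (¬x_1 ⊃ ¬x_2))) ≡ (((x_2 ≡ x_1) ⊃ ¬x_1) ⊃ ((¬x_1 ⊃ x_3) ≡ (x_2 ⊃ x_2))) = 3/5 ≡ 1 = 3/5
x_3 ≡ x_1 = 1/5 ≡ 4/5 = 2/5
¬(x_3 ≡ x_1) = ¬2/5 = 3/5
¬¬(x_3 ≡ x_1) = ¬3/5 = 2/5
(((x_2 ⊃ (x_3 ≡ x_3)) ⊃ ((x_3 ≡ (x_3 ≡ x_2)) ≡ (¬x_1 ⊃ ¬x_2))) ≡ (((x_2 ≡ x_1) ⊃ ¬x_1) ⊃ ((¬x_1 ⊃ x_3) ≡ (x_2 ⊃ x_2)))) ≡ ¬¬(x_3 ≡ x_1) = 3/5 ≡ 2/5 = 4/5

4/5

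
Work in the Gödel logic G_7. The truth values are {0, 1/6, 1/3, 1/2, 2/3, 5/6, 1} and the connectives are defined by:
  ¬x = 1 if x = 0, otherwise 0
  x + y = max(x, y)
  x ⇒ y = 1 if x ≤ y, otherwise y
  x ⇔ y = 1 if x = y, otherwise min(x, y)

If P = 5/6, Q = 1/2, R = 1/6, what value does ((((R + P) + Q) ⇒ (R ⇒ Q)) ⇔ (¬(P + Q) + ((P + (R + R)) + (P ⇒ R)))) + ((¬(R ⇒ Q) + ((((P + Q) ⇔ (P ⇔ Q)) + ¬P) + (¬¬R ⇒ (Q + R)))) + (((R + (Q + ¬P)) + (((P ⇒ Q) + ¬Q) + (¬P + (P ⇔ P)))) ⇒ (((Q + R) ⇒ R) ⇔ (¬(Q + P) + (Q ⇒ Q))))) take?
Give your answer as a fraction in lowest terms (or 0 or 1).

R + P = 1/6 + 5/6 = 5/6
(R + P) + Q = 5/6 + 1/2 = 5/6
R ⇒ Q = 1/6 ⇒ 1/2 = 1
((R + P) + Q) ⇒ (R ⇒ Q) = 5/6 ⇒ 1 = 1
P + Q = 5/6 + 1/2 = 5/6
¬(P + Q) = ¬5/6 = 0
R + R = 1/6 + 1/6 = 1/6
P + (R + R) = 5/6 + 1/6 = 5/6
P ⇒ R = 5/6 ⇒ 1/6 = 1/6
(P + (R + R)) + (P ⇒ R) = 5/6 + 1/6 = 5/6
¬(P + Q) + ((P + (R + R)) + (P ⇒ R)) = 0 + 5/6 = 5/6
(((R + P) + Q) ⇒ (R ⇒ Q)) ⇔ (¬(P + Q) + ((P + (R + R)) + (P ⇒ R))) = 1 ⇔ 5/6 = 5/6
R ⇒ Q = 1/6 ⇒ 1/2 = 1
¬(R ⇒ Q) = ¬1 = 0
P + Q = 5/6 + 1/2 = 5/6
P ⇔ Q = 5/6 ⇔ 1/2 = 1/2
(P + Q) ⇔ (P ⇔ Q) = 5/6 ⇔ 1/2 = 1/2
¬P = ¬5/6 = 0
((P + Q) ⇔ (P ⇔ Q)) + ¬P = 1/2 + 0 = 1/2
¬R = ¬1/6 = 0
¬¬R = ¬0 = 1
Q + R = 1/2 + 1/6 = 1/2
¬¬R ⇒ (Q + R) = 1 ⇒ 1/2 = 1/2
(((P + Q) ⇔ (P ⇔ Q)) + ¬P) + (¬¬R ⇒ (Q + R)) = 1/2 + 1/2 = 1/2
¬(R ⇒ Q) + ((((P + Q) ⇔ (P ⇔ Q)) + ¬P) + (¬¬R ⇒ (Q + R))) = 0 + 1/2 = 1/2
¬P = ¬5/6 = 0
Q + ¬P = 1/2 + 0 = 1/2
R + (Q + ¬P) = 1/6 + 1/2 = 1/2
P ⇒ Q = 5/6 ⇒ 1/2 = 1/2
¬Q = ¬1/2 = 0
(P ⇒ Q) + ¬Q = 1/2 + 0 = 1/2
¬P = ¬5/6 = 0
P ⇔ P = 5/6 ⇔ 5/6 = 1
¬P + (P ⇔ P) = 0 + 1 = 1
((P ⇒ Q) + ¬Q) + (¬P + (P ⇔ P)) = 1/2 + 1 = 1
(R + (Q + ¬P)) + (((P ⇒ Q) + ¬Q) + (¬P + (P ⇔ P))) = 1/2 + 1 = 1
Q + R = 1/2 + 1/6 = 1/2
(Q + R) ⇒ R = 1/2 ⇒ 1/6 = 1/6
Q + P = 1/2 + 5/6 = 5/6
¬(Q + P) = ¬5/6 = 0
Q ⇒ Q = 1/2 ⇒ 1/2 = 1
¬(Q + P) + (Q ⇒ Q) = 0 + 1 = 1
((Q + R) ⇒ R) ⇔ (¬(Q + P) + (Q ⇒ Q)) = 1/6 ⇔ 1 = 1/6
((R + (Q + ¬P)) + (((P ⇒ Q) + ¬Q) + (¬P + (P ⇔ P)))) ⇒ (((Q + R) ⇒ R) ⇔ (¬(Q + P) + (Q ⇒ Q))) = 1 ⇒ 1/6 = 1/6
(¬(R ⇒ Q) + ((((P + Q) ⇔ (P ⇔ Q)) + ¬P) + (¬¬R ⇒ (Q + R)))) + (((R + (Q + ¬P)) + (((P ⇒ Q) + ¬Q) + (¬P + (P ⇔ P)))) ⇒ (((Q + R) ⇒ R) ⇔ (¬(Q + P) + (Q ⇒ Q)))) = 1/2 + 1/6 = 1/2
((((R + P) + Q) ⇒ (R ⇒ Q)) ⇔ (¬(P + Q) + ((P + (R + R)) + (P ⇒ R)))) + ((¬(R ⇒ Q) + ((((P + Q) ⇔ (P ⇔ Q)) + ¬P) + (¬¬R ⇒ (Q + R)))) + (((R + (Q + ¬P)) + (((P ⇒ Q) + ¬Q) + (¬P + (P ⇔ P)))) ⇒ (((Q + R) ⇒ R) ⇔ (¬(Q + P) + (Q ⇒ Q))))) = 5/6 + 1/2 = 5/6

5/6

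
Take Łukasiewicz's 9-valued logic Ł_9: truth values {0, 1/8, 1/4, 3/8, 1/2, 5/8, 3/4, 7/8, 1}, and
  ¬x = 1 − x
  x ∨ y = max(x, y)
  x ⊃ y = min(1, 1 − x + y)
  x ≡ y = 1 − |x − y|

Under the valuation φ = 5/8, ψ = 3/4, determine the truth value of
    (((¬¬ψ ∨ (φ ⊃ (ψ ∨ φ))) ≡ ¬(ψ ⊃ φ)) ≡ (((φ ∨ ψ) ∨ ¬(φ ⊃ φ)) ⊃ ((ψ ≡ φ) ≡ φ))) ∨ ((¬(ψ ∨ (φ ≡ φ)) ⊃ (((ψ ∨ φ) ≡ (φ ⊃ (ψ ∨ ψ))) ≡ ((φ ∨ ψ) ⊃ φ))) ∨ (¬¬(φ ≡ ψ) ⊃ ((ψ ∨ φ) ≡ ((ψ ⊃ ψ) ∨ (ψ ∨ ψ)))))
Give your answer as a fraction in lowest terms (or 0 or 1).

¬ψ = ¬3/4 = 1/4
¬¬ψ = ¬1/4 = 3/4
ψ ∨ φ = 3/4 ∨ 5/8 = 3/4
φ ⊃ (ψ ∨ φ) = 5/8 ⊃ 3/4 = 1
¬¬ψ ∨ (φ ⊃ (ψ ∨ φ)) = 3/4 ∨ 1 = 1
ψ ⊃ φ = 3/4 ⊃ 5/8 = 7/8
¬(ψ ⊃ φ) = ¬7/8 = 1/8
(¬¬ψ ∨ (φ ⊃ (ψ ∨ φ))) ≡ ¬(ψ ⊃ φ) = 1 ≡ 1/8 = 1/8
φ ∨ ψ = 5/8 ∨ 3/4 = 3/4
φ ⊃ φ = 5/8 ⊃ 5/8 = 1
¬(φ ⊃ φ) = ¬1 = 0
(φ ∨ ψ) ∨ ¬(φ ⊃ φ) = 3/4 ∨ 0 = 3/4
ψ ≡ φ = 3/4 ≡ 5/8 = 7/8
(ψ ≡ φ) ≡ φ = 7/8 ≡ 5/8 = 3/4
((φ ∨ ψ) ∨ ¬(φ ⊃ φ)) ⊃ ((ψ ≡ φ) ≡ φ) = 3/4 ⊃ 3/4 = 1
((¬¬ψ ∨ (φ ⊃ (ψ ∨ φ))) ≡ ¬(ψ ⊃ φ)) ≡ (((φ ∨ ψ) ∨ ¬(φ ⊃ φ)) ⊃ ((ψ ≡ φ) ≡ φ)) = 1/8 ≡ 1 = 1/8
φ ≡ φ = 5/8 ≡ 5/8 = 1
ψ ∨ (φ ≡ φ) = 3/4 ∨ 1 = 1
¬(ψ ∨ (φ ≡ φ)) = ¬1 = 0
ψ ∨ φ = 3/4 ∨ 5/8 = 3/4
ψ ∨ ψ = 3/4 ∨ 3/4 = 3/4
φ ⊃ (ψ ∨ ψ) = 5/8 ⊃ 3/4 = 1
(ψ ∨ φ) ≡ (φ ⊃ (ψ ∨ ψ)) = 3/4 ≡ 1 = 3/4
φ ∨ ψ = 5/8 ∨ 3/4 = 3/4
(φ ∨ ψ) ⊃ φ = 3/4 ⊃ 5/8 = 7/8
((ψ ∨ φ) ≡ (φ ⊃ (ψ ∨ ψ))) ≡ ((φ ∨ ψ) ⊃ φ) = 3/4 ≡ 7/8 = 7/8
¬(ψ ∨ (φ ≡ φ)) ⊃ (((ψ ∨ φ) ≡ (φ ⊃ (ψ ∨ ψ))) ≡ ((φ ∨ ψ) ⊃ φ)) = 0 ⊃ 7/8 = 1
φ ≡ ψ = 5/8 ≡ 3/4 = 7/8
¬(φ ≡ ψ) = ¬7/8 = 1/8
¬¬(φ ≡ ψ) = ¬1/8 = 7/8
ψ ∨ φ = 3/4 ∨ 5/8 = 3/4
ψ ⊃ ψ = 3/4 ⊃ 3/4 = 1
ψ ∨ ψ = 3/4 ∨ 3/4 = 3/4
(ψ ⊃ ψ) ∨ (ψ ∨ ψ) = 1 ∨ 3/4 = 1
(ψ ∨ φ) ≡ ((ψ ⊃ ψ) ∨ (ψ ∨ ψ)) = 3/4 ≡ 1 = 3/4
¬¬(φ ≡ ψ) ⊃ ((ψ ∨ φ) ≡ ((ψ ⊃ ψ) ∨ (ψ ∨ ψ))) = 7/8 ⊃ 3/4 = 7/8
(¬(ψ ∨ (φ ≡ φ)) ⊃ (((ψ ∨ φ) ≡ (φ ⊃ (ψ ∨ ψ))) ≡ ((φ ∨ ψ) ⊃ φ))) ∨ (¬¬(φ ≡ ψ) ⊃ ((ψ ∨ φ) ≡ ((ψ ⊃ ψ) ∨ (ψ ∨ ψ)))) = 1 ∨ 7/8 = 1
(((¬¬ψ ∨ (φ ⊃ (ψ ∨ φ))) ≡ ¬(ψ ⊃ φ)) ≡ (((φ ∨ ψ) ∨ ¬(φ ⊃ φ)) ⊃ ((ψ ≡ φ) ≡ φ))) ∨ ((¬(ψ ∨ (φ ≡ φ)) ⊃ (((ψ ∨ φ) ≡ (φ ⊃ (ψ ∨ ψ))) ≡ ((φ ∨ ψ) ⊃ φ))) ∨ (¬¬(φ ≡ ψ) ⊃ ((ψ ∨ φ) ≡ ((ψ ⊃ ψ) ∨ (ψ ∨ ψ))))) = 1/8 ∨ 1 = 1

1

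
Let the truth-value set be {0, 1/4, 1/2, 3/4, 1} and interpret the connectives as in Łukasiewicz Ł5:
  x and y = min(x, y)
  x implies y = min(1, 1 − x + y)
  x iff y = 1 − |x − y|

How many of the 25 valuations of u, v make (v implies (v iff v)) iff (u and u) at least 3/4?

10

value 1: 5 assignments (counts)
value 3/4: 5 assignments (counts)
value 1/2: 5 assignments
value 1/4: 5 assignments
value 0: 5 assignments
So 10 of the 25 assignments meet the threshold.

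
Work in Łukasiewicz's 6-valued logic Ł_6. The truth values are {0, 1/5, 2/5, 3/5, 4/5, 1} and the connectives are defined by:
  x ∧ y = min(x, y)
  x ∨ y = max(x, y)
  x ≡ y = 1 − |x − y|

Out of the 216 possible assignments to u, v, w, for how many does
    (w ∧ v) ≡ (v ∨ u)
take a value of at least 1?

56

value 1: 56 assignments (counts)
value 4/5: 40 assignments
value 3/5: 40 assignments
value 2/5: 36 assignments
value 1/5: 28 assignments
value 0: 16 assignments
So 56 of the 216 assignments meet the threshold.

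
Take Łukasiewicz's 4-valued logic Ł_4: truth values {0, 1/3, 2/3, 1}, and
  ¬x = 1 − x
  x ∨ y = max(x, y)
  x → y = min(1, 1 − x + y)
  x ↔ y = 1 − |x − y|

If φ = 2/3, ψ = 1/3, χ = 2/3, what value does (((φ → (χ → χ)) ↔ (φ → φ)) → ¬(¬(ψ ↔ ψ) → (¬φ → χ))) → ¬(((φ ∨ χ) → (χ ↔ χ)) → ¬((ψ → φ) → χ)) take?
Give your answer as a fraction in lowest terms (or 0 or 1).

χ → χ = 2/3 → 2/3 = 1
φ → (χ → χ) = 2/3 → 1 = 1
φ → φ = 2/3 → 2/3 = 1
(φ → (χ → χ)) ↔ (φ → φ) = 1 ↔ 1 = 1
ψ ↔ ψ = 1/3 ↔ 1/3 = 1
¬(ψ ↔ ψ) = ¬1 = 0
¬φ = ¬2/3 = 1/3
¬φ → χ = 1/3 → 2/3 = 1
¬(ψ ↔ ψ) → (¬φ → χ) = 0 → 1 = 1
¬(¬(ψ ↔ ψ) → (¬φ → χ)) = ¬1 = 0
((φ → (χ → χ)) ↔ (φ → φ)) → ¬(¬(ψ ↔ ψ) → (¬φ → χ)) = 1 → 0 = 0
φ ∨ χ = 2/3 ∨ 2/3 = 2/3
χ ↔ χ = 2/3 ↔ 2/3 = 1
(φ ∨ χ) → (χ ↔ χ) = 2/3 → 1 = 1
ψ → φ = 1/3 → 2/3 = 1
(ψ → φ) → χ = 1 → 2/3 = 2/3
¬((ψ → φ) → χ) = ¬2/3 = 1/3
((φ ∨ χ) → (χ ↔ χ)) → ¬((ψ → φ) → χ) = 1 → 1/3 = 1/3
¬(((φ ∨ χ) → (χ ↔ χ)) → ¬((ψ → φ) → χ)) = ¬1/3 = 2/3
(((φ → (χ → χ)) ↔ (φ → φ)) → ¬(¬(ψ ↔ ψ) → (¬φ → χ))) → ¬(((φ ∨ χ) → (χ ↔ χ)) → ¬((ψ → φ) → χ)) = 0 → 2/3 = 1

1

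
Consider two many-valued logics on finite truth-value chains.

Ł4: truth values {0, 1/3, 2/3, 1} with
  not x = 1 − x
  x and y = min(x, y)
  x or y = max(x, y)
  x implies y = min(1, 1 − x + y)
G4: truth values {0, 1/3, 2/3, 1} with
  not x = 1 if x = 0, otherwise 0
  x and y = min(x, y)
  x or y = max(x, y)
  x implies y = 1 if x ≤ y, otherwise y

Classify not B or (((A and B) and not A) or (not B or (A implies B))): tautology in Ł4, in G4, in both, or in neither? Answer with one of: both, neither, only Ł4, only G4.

In Ł4: at A = 2/3, B = 1/3 the value is 2/3 — not a tautology.
In G4: at A = 2/3, B = 1/3 the value is 1/3 — not a tautology.

neither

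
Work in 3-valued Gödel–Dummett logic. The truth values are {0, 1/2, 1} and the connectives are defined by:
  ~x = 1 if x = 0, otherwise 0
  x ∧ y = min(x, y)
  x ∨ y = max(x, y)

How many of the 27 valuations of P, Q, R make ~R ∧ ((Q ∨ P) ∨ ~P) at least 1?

value 1: 7 assignments (counts)
value 1/2: 2 assignments
value 0: 18 assignments
So 7 of the 27 assignments meet the threshold.

7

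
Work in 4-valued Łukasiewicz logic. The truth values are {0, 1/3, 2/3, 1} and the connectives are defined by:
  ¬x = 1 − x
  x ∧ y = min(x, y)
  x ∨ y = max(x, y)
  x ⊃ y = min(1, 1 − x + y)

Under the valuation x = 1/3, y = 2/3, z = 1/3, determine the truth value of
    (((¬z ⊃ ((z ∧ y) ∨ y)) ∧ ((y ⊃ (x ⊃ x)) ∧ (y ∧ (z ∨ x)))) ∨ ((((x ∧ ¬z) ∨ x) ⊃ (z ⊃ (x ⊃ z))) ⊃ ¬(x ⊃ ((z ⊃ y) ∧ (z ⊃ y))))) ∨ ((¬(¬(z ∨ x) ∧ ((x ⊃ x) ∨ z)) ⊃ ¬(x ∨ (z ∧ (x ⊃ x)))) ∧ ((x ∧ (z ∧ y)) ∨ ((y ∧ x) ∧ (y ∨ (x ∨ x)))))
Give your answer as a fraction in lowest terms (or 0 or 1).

¬z = ¬1/3 = 2/3
z ∧ y = 1/3 ∧ 2/3 = 1/3
(z ∧ y) ∨ y = 1/3 ∨ 2/3 = 2/3
¬z ⊃ ((z ∧ y) ∨ y) = 2/3 ⊃ 2/3 = 1
x ⊃ x = 1/3 ⊃ 1/3 = 1
y ⊃ (x ⊃ x) = 2/3 ⊃ 1 = 1
z ∨ x = 1/3 ∨ 1/3 = 1/3
y ∧ (z ∨ x) = 2/3 ∧ 1/3 = 1/3
(y ⊃ (x ⊃ x)) ∧ (y ∧ (z ∨ x)) = 1 ∧ 1/3 = 1/3
(¬z ⊃ ((z ∧ y) ∨ y)) ∧ ((y ⊃ (x ⊃ x)) ∧ (y ∧ (z ∨ x))) = 1 ∧ 1/3 = 1/3
¬z = ¬1/3 = 2/3
x ∧ ¬z = 1/3 ∧ 2/3 = 1/3
(x ∧ ¬z) ∨ x = 1/3 ∨ 1/3 = 1/3
x ⊃ z = 1/3 ⊃ 1/3 = 1
z ⊃ (x ⊃ z) = 1/3 ⊃ 1 = 1
((x ∧ ¬z) ∨ x) ⊃ (z ⊃ (x ⊃ z)) = 1/3 ⊃ 1 = 1
z ⊃ y = 1/3 ⊃ 2/3 = 1
z ⊃ y = 1/3 ⊃ 2/3 = 1
(z ⊃ y) ∧ (z ⊃ y) = 1 ∧ 1 = 1
x ⊃ ((z ⊃ y) ∧ (z ⊃ y)) = 1/3 ⊃ 1 = 1
¬(x ⊃ ((z ⊃ y) ∧ (z ⊃ y))) = ¬1 = 0
(((x ∧ ¬z) ∨ x) ⊃ (z ⊃ (x ⊃ z))) ⊃ ¬(x ⊃ ((z ⊃ y) ∧ (z ⊃ y))) = 1 ⊃ 0 = 0
((¬z ⊃ ((z ∧ y) ∨ y)) ∧ ((y ⊃ (x ⊃ x)) ∧ (y ∧ (z ∨ x)))) ∨ ((((x ∧ ¬z) ∨ x) ⊃ (z ⊃ (x ⊃ z))) ⊃ ¬(x ⊃ ((z ⊃ y) ∧ (z ⊃ y)))) = 1/3 ∨ 0 = 1/3
z ∨ x = 1/3 ∨ 1/3 = 1/3
¬(z ∨ x) = ¬1/3 = 2/3
x ⊃ x = 1/3 ⊃ 1/3 = 1
(x ⊃ x) ∨ z = 1 ∨ 1/3 = 1
¬(z ∨ x) ∧ ((x ⊃ x) ∨ z) = 2/3 ∧ 1 = 2/3
¬(¬(z ∨ x) ∧ ((x ⊃ x) ∨ z)) = ¬2/3 = 1/3
x ⊃ x = 1/3 ⊃ 1/3 = 1
z ∧ (x ⊃ x) = 1/3 ∧ 1 = 1/3
x ∨ (z ∧ (x ⊃ x)) = 1/3 ∨ 1/3 = 1/3
¬(x ∨ (z ∧ (x ⊃ x))) = ¬1/3 = 2/3
¬(¬(z ∨ x) ∧ ((x ⊃ x) ∨ z)) ⊃ ¬(x ∨ (z ∧ (x ⊃ x))) = 1/3 ⊃ 2/3 = 1
z ∧ y = 1/3 ∧ 2/3 = 1/3
x ∧ (z ∧ y) = 1/3 ∧ 1/3 = 1/3
y ∧ x = 2/3 ∧ 1/3 = 1/3
x ∨ x = 1/3 ∨ 1/3 = 1/3
y ∨ (x ∨ x) = 2/3 ∨ 1/3 = 2/3
(y ∧ x) ∧ (y ∨ (x ∨ x)) = 1/3 ∧ 2/3 = 1/3
(x ∧ (z ∧ y)) ∨ ((y ∧ x) ∧ (y ∨ (x ∨ x))) = 1/3 ∨ 1/3 = 1/3
(¬(¬(z ∨ x) ∧ ((x ⊃ x) ∨ z)) ⊃ ¬(x ∨ (z ∧ (x ⊃ x)))) ∧ ((x ∧ (z ∧ y)) ∨ ((y ∧ x) ∧ (y ∨ (x ∨ x)))) = 1 ∧ 1/3 = 1/3
(((¬z ⊃ ((z ∧ y) ∨ y)) ∧ ((y ⊃ (x ⊃ x)) ∧ (y ∧ (z ∨ x)))) ∨ ((((x ∧ ¬z) ∨ x) ⊃ (z ⊃ (x ⊃ z))) ⊃ ¬(x ⊃ ((z ⊃ y) ∧ (z ⊃ y))))) ∨ ((¬(¬(z ∨ x) ∧ ((x ⊃ x) ∨ z)) ⊃ ¬(x ∨ (z ∧ (x ⊃ x)))) ∧ ((x ∧ (z ∧ y)) ∨ ((y ∧ x) ∧ (y ∨ (x ∨ x))))) = 1/3 ∨ 1/3 = 1/3

1/3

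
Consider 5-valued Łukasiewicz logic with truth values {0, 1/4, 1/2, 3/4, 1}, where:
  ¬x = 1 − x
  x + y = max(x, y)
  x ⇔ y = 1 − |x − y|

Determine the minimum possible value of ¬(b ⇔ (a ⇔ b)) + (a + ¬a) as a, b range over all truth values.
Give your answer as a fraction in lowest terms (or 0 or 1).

1/2

Take a = 1/2, b = 0:
a ⇔ b = 1/2 ⇔ 0 = 1/2
b ⇔ (a ⇔ b) = 0 ⇔ 1/2 = 1/2
¬(b ⇔ (a ⇔ b)) = ¬1/2 = 1/2
¬a = ¬1/2 = 1/2
a + ¬a = 1/2 + 1/2 = 1/2
¬(b ⇔ (a ⇔ b)) + (a + ¬a) = 1/2 + 1/2 = 1/2
No assignment yields a value below 1/2, so this is the minimum.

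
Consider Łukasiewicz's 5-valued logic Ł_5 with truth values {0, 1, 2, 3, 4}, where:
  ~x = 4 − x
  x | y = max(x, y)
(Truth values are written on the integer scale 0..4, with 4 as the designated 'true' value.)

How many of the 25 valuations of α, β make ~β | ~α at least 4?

value 4: 9 assignments (counts)
value 3: 7 assignments
value 2: 5 assignments
value 1: 3 assignments
value 0: 1 assignment
So 9 of the 25 assignments meet the threshold.

9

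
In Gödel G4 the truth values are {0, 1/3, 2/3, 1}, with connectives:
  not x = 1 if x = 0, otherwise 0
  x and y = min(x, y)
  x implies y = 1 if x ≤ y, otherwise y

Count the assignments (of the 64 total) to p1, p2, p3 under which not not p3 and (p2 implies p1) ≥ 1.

30

value 1: 30 assignments (counts)
value 2/3: 3 assignments
value 1/3: 6 assignments
value 0: 25 assignments
So 30 of the 64 assignments meet the threshold.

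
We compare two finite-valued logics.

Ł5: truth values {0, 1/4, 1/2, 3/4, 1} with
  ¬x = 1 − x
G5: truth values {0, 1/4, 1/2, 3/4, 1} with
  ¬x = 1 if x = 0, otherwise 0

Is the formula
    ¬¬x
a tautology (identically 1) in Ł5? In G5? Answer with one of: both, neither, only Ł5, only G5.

neither

In Ł5: at x = 0 the value is 0 — not a tautology.
In G5: at x = 0 the value is 0 — not a tautology.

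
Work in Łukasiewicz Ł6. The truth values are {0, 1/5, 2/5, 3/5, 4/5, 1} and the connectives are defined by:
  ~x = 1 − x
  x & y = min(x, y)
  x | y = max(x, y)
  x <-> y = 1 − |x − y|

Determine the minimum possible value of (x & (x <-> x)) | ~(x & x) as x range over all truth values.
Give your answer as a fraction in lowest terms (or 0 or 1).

3/5

Take x = 2/5:
x <-> x = 2/5 <-> 2/5 = 1
x & (x <-> x) = 2/5 & 1 = 2/5
x & x = 2/5 & 2/5 = 2/5
~(x & x) = ~2/5 = 3/5
(x & (x <-> x)) | ~(x & x) = 2/5 | 3/5 = 3/5
No assignment yields a value below 3/5, so this is the minimum.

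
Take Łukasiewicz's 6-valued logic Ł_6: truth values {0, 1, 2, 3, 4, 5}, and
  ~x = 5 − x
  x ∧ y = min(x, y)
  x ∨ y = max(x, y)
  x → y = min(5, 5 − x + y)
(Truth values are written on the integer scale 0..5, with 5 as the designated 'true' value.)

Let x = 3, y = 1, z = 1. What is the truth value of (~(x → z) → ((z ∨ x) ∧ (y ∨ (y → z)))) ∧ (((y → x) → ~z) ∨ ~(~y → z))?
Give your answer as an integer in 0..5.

4

x → z = 3 → 1 = 3
~(x → z) = ~3 = 2
z ∨ x = 1 ∨ 3 = 3
y → z = 1 → 1 = 5
y ∨ (y → z) = 1 ∨ 5 = 5
(z ∨ x) ∧ (y ∨ (y → z)) = 3 ∧ 5 = 3
~(x → z) → ((z ∨ x) ∧ (y ∨ (y → z))) = 2 → 3 = 5
y → x = 1 → 3 = 5
~z = ~1 = 4
(y → x) → ~z = 5 → 4 = 4
~y = ~1 = 4
~y → z = 4 → 1 = 2
~(~y → z) = ~2 = 3
((y → x) → ~z) ∨ ~(~y → z) = 4 ∨ 3 = 4
(~(x → z) → ((z ∨ x) ∧ (y ∨ (y → z)))) ∧ (((y → x) → ~z) ∨ ~(~y → z)) = 5 ∧ 4 = 4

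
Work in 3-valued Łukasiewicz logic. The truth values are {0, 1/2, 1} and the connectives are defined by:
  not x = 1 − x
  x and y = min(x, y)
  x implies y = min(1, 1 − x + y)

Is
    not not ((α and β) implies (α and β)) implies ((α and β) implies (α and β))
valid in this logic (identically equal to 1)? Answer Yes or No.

Yes

α = 0, β = 0 ↦ 1
α = 0, β = 1/2 ↦ 1
α = 0, β = 1 ↦ 1
α = 1/2, β = 0 ↦ 1
α = 1/2, β = 1/2 ↦ 1
α = 1/2, β = 1 ↦ 1
α = 1, β = 0 ↦ 1
α = 1, β = 1/2 ↦ 1
α = 1, β = 1 ↦ 1
Every assignment gives a value ≥ 1.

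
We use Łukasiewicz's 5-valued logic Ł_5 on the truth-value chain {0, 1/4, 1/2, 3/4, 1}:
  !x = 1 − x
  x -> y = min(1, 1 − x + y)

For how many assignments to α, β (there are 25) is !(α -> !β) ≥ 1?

1

value 1: 1 assignment (counts)
value 3/4: 2 assignments
value 1/2: 3 assignments
value 1/4: 4 assignments
value 0: 15 assignments
So 1 of the 25 assignments meets the threshold.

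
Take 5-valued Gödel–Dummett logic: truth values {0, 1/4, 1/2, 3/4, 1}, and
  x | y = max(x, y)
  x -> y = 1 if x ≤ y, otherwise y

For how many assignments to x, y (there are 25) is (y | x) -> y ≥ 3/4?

value 1: 15 assignments (counts)
value 3/4: 1 assignment (counts)
value 1/2: 2 assignments
value 1/4: 3 assignments
value 0: 4 assignments
So 16 of the 25 assignments meet the threshold.

16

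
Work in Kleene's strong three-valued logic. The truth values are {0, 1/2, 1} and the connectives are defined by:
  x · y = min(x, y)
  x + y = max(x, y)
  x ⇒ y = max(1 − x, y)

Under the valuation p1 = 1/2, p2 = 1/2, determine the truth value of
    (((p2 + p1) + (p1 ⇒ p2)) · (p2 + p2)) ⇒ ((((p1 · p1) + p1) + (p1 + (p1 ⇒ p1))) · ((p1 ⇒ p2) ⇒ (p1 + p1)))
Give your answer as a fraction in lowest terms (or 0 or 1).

p2 + p1 = 1/2 + 1/2 = 1/2
p1 ⇒ p2 = 1/2 ⇒ 1/2 = 1/2
(p2 + p1) + (p1 ⇒ p2) = 1/2 + 1/2 = 1/2
p2 + p2 = 1/2 + 1/2 = 1/2
((p2 + p1) + (p1 ⇒ p2)) · (p2 + p2) = 1/2 · 1/2 = 1/2
p1 · p1 = 1/2 · 1/2 = 1/2
(p1 · p1) + p1 = 1/2 + 1/2 = 1/2
p1 ⇒ p1 = 1/2 ⇒ 1/2 = 1/2
p1 + (p1 ⇒ p1) = 1/2 + 1/2 = 1/2
((p1 · p1) + p1) + (p1 + (p1 ⇒ p1)) = 1/2 + 1/2 = 1/2
p1 ⇒ p2 = 1/2 ⇒ 1/2 = 1/2
p1 + p1 = 1/2 + 1/2 = 1/2
(p1 ⇒ p2) ⇒ (p1 + p1) = 1/2 ⇒ 1/2 = 1/2
(((p1 · p1) + p1) + (p1 + (p1 ⇒ p1))) · ((p1 ⇒ p2) ⇒ (p1 + p1)) = 1/2 · 1/2 = 1/2
(((p2 + p1) + (p1 ⇒ p2)) · (p2 + p2)) ⇒ ((((p1 · p1) + p1) + (p1 + (p1 ⇒ p1))) · ((p1 ⇒ p2) ⇒ (p1 + p1))) = 1/2 ⇒ 1/2 = 1/2

1/2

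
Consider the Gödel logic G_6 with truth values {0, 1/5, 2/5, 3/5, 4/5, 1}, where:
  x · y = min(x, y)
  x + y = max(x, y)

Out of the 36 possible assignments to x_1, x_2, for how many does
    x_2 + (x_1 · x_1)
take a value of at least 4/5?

value 1: 11 assignments (counts)
value 4/5: 9 assignments (counts)
value 3/5: 7 assignments
value 2/5: 5 assignments
value 1/5: 3 assignments
value 0: 1 assignment
So 20 of the 36 assignments meet the threshold.

20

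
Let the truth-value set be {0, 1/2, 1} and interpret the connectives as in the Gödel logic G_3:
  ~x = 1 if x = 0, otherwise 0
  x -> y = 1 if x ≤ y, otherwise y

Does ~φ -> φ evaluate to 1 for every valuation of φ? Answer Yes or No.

Counterexample: take φ = 0.
~φ = ~0 = 1
~φ -> φ = 1 -> 0 = 0
This gives 0 ≠ 1.

No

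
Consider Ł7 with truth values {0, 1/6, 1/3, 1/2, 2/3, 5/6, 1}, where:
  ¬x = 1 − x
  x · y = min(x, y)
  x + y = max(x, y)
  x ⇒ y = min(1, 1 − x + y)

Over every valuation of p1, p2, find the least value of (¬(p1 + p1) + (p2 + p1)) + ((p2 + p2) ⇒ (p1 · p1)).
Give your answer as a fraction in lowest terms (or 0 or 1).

Take p1 = 1/3, p2 = 2/3:
p1 + p1 = 1/3 + 1/3 = 1/3
¬(p1 + p1) = ¬1/3 = 2/3
p2 + p1 = 2/3 + 1/3 = 2/3
¬(p1 + p1) + (p2 + p1) = 2/3 + 2/3 = 2/3
p2 + p2 = 2/3 + 2/3 = 2/3
p1 · p1 = 1/3 · 1/3 = 1/3
(p2 + p2) ⇒ (p1 · p1) = 2/3 ⇒ 1/3 = 2/3
(¬(p1 + p1) + (p2 + p1)) + ((p2 + p2) ⇒ (p1 · p1)) = 2/3 + 2/3 = 2/3
No assignment yields a value below 2/3, so this is the minimum.

2/3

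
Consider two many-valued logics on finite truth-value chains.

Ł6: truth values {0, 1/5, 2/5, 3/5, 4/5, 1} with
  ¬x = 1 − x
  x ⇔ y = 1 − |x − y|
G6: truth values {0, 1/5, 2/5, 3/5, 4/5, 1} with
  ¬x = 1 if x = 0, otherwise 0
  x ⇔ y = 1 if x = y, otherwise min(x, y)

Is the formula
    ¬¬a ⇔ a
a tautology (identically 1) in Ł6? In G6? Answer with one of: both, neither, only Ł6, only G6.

In Ł6: every assignment gives 1 — tautology.
In G6: at a = 1/5 the value is 1/5 — not a tautology.

only Ł6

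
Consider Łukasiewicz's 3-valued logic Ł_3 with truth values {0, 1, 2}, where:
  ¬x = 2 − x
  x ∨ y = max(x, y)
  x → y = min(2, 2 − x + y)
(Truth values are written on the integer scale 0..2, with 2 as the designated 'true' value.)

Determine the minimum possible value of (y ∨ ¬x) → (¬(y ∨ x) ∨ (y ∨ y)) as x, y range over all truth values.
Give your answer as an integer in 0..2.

1

Take x = 0, y = 1:
¬x = ¬0 = 2
y ∨ ¬x = 1 ∨ 2 = 2
y ∨ x = 1 ∨ 0 = 1
¬(y ∨ x) = ¬1 = 1
y ∨ y = 1 ∨ 1 = 1
¬(y ∨ x) ∨ (y ∨ y) = 1 ∨ 1 = 1
(y ∨ ¬x) → (¬(y ∨ x) ∨ (y ∨ y)) = 2 → 1 = 1
No assignment yields a value below 1, so this is the minimum.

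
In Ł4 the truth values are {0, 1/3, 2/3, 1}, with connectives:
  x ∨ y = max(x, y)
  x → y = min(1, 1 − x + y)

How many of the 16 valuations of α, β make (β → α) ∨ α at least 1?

α = 0, β = 0 ↦ 1  ≥
α = 0, β = 1/3 ↦ 2/3  <
α = 0, β = 2/3 ↦ 1/3  <
α = 0, β = 1 ↦ 0  <
α = 1/3, β = 0 ↦ 1  ≥
α = 1/3, β = 1/3 ↦ 1  ≥
α = 1/3, β = 2/3 ↦ 2/3  <
α = 1/3, β = 1 ↦ 1/3  <
α = 2/3, β = 0 ↦ 1  ≥
α = 2/3, β = 1/3 ↦ 1  ≥
α = 2/3, β = 2/3 ↦ 1  ≥
α = 2/3, β = 1 ↦ 2/3  <
α = 1, β = 0 ↦ 1  ≥
α = 1, β = 1/3 ↦ 1  ≥
α = 1, β = 2/3 ↦ 1  ≥
α = 1, β = 1 ↦ 1  ≥
So 10 of the 16 assignments meet the threshold.

10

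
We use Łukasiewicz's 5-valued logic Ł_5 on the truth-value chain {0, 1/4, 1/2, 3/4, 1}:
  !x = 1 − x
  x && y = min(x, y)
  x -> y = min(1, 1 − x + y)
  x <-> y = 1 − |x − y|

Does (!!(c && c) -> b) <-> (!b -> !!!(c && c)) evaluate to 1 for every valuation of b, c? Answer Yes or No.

Yes

At b = 1, c = 1/2, for instance:
c && c = 1/2 && 1/2 = 1/2
!(c && c) = !1/2 = 1/2
!!(c && c) = !1/2 = 1/2
!!(c && c) -> b = 1/2 -> 1 = 1
!b = !1 = 0
!!!(c && c) = !1/2 = 1/2
!b -> !!!(c && c) = 0 -> 1/2 = 1
(!!(c && c) -> b) <-> (!b -> !!!(c && c)) = 1 <-> 1 = 1
and checking the remaining 24 assignments likewise gives ≥ 1 in every case.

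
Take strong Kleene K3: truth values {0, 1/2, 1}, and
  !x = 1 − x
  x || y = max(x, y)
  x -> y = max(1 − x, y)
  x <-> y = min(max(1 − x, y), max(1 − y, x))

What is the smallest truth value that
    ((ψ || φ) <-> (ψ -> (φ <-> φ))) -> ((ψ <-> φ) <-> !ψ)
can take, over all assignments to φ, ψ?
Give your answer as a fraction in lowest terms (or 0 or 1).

Take φ = 1, ψ = 0:
ψ || φ = 0 || 1 = 1
φ <-> φ = 1 <-> 1 = 1
ψ -> (φ <-> φ) = 0 -> 1 = 1
(ψ || φ) <-> (ψ -> (φ <-> φ)) = 1 <-> 1 = 1
ψ <-> φ = 0 <-> 1 = 0
!ψ = !0 = 1
(ψ <-> φ) <-> !ψ = 0 <-> 1 = 0
((ψ || φ) <-> (ψ -> (φ <-> φ))) -> ((ψ <-> φ) <-> !ψ) = 1 -> 0 = 0
No assignment yields a value below 0, so this is the minimum.

0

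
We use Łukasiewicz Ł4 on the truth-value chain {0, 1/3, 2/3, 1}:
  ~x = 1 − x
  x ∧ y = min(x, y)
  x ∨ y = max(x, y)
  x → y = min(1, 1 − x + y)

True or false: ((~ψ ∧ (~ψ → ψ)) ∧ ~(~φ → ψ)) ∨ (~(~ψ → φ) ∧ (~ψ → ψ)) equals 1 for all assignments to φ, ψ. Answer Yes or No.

No

Counterexample: take φ = 0, ψ = 0.
~ψ = ~0 = 1
~ψ = ~0 = 1
~ψ → ψ = 1 → 0 = 0
~ψ ∧ (~ψ → ψ) = 1 ∧ 0 = 0
~φ = ~0 = 1
~φ → ψ = 1 → 0 = 0
~(~φ → ψ) = ~0 = 1
(~ψ ∧ (~ψ → ψ)) ∧ ~(~φ → ψ) = 0 ∧ 1 = 0
~ψ = ~0 = 1
~ψ → φ = 1 → 0 = 0
~(~ψ → φ) = ~0 = 1
~ψ = ~0 = 1
~ψ → ψ = 1 → 0 = 0
~(~ψ → φ) ∧ (~ψ → ψ) = 1 ∧ 0 = 0
((~ψ ∧ (~ψ → ψ)) ∧ ~(~φ → ψ)) ∨ (~(~ψ → φ) ∧ (~ψ → ψ)) = 0 ∨ 0 = 0
This gives 0 ≠ 1.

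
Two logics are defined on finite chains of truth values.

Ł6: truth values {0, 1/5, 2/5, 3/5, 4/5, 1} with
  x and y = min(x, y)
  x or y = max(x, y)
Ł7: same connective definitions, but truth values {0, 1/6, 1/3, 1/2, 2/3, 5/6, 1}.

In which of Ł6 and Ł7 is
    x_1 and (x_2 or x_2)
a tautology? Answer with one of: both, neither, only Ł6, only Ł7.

neither

In Ł6: at x_1 = 0, x_2 = 0 the value is 0 — not a tautology.
In Ł7: at x_1 = 0, x_2 = 0 the value is 0 — not a tautology.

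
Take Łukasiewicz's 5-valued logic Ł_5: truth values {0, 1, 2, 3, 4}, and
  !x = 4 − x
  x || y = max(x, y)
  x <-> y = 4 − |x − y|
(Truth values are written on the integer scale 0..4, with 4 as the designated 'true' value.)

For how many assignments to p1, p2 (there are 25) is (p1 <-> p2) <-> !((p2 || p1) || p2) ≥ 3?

16

value 4: 9 assignments (counts)
value 3: 7 assignments (counts)
value 2: 5 assignments
value 1: 3 assignments
value 0: 1 assignment
So 16 of the 25 assignments meet the threshold.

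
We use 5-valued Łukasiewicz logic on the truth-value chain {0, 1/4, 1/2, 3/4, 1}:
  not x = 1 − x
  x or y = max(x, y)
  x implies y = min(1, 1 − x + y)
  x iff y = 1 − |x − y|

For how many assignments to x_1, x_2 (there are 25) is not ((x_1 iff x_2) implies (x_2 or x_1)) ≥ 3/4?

value 1: 1 assignment (counts)
value 3/4: 1 assignment (counts)
value 1/2: 3 assignments
value 1/4: 3 assignments
value 0: 17 assignments
So 2 of the 25 assignments meet the threshold.

2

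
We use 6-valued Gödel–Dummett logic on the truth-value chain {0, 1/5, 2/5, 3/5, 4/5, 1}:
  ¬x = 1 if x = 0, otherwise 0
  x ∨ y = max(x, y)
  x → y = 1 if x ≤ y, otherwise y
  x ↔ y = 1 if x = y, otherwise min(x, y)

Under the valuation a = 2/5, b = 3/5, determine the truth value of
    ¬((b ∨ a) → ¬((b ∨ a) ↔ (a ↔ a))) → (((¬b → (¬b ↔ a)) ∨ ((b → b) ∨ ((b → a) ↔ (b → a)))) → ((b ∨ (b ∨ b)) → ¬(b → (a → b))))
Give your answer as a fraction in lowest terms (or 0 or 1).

b ∨ a = 3/5 ∨ 2/5 = 3/5
b ∨ a = 3/5 ∨ 2/5 = 3/5
a ↔ a = 2/5 ↔ 2/5 = 1
(b ∨ a) ↔ (a ↔ a) = 3/5 ↔ 1 = 3/5
¬((b ∨ a) ↔ (a ↔ a)) = ¬3/5 = 0
(b ∨ a) → ¬((b ∨ a) ↔ (a ↔ a)) = 3/5 → 0 = 0
¬((b ∨ a) → ¬((b ∨ a) ↔ (a ↔ a))) = ¬0 = 1
¬b = ¬3/5 = 0
¬b = ¬3/5 = 0
¬b ↔ a = 0 ↔ 2/5 = 0
¬b → (¬b ↔ a) = 0 → 0 = 1
b → b = 3/5 → 3/5 = 1
b → a = 3/5 → 2/5 = 2/5
b → a = 3/5 → 2/5 = 2/5
(b → a) ↔ (b → a) = 2/5 ↔ 2/5 = 1
(b → b) ∨ ((b → a) ↔ (b → a)) = 1 ∨ 1 = 1
(¬b → (¬b ↔ a)) ∨ ((b → b) ∨ ((b → a) ↔ (b → a))) = 1 ∨ 1 = 1
b ∨ b = 3/5 ∨ 3/5 = 3/5
b ∨ (b ∨ b) = 3/5 ∨ 3/5 = 3/5
a → b = 2/5 → 3/5 = 1
b → (a → b) = 3/5 → 1 = 1
¬(b → (a → b)) = ¬1 = 0
(b ∨ (b ∨ b)) → ¬(b → (a → b)) = 3/5 → 0 = 0
((¬b → (¬b ↔ a)) ∨ ((b → b) ∨ ((b → a) ↔ (b → a)))) → ((b ∨ (b ∨ b)) → ¬(b → (a → b))) = 1 → 0 = 0
¬((b ∨ a) → ¬((b ∨ a) ↔ (a ↔ a))) → (((¬b → (¬b ↔ a)) ∨ ((b → b) ∨ ((b → a) ↔ (b → a)))) → ((b ∨ (b ∨ b)) → ¬(b → (a → b)))) = 1 → 0 = 0

0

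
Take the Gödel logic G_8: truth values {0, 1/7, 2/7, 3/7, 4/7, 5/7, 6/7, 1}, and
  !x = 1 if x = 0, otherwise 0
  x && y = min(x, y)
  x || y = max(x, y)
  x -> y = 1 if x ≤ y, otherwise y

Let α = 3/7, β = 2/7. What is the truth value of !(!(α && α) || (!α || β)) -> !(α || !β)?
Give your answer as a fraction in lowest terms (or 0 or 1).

1

α && α = 3/7 && 3/7 = 3/7
!(α && α) = !3/7 = 0
!α = !3/7 = 0
!α || β = 0 || 2/7 = 2/7
!(α && α) || (!α || β) = 0 || 2/7 = 2/7
!(!(α && α) || (!α || β)) = !2/7 = 0
!β = !2/7 = 0
α || !β = 3/7 || 0 = 3/7
!(α || !β) = !3/7 = 0
!(!(α && α) || (!α || β)) -> !(α || !β) = 0 -> 0 = 1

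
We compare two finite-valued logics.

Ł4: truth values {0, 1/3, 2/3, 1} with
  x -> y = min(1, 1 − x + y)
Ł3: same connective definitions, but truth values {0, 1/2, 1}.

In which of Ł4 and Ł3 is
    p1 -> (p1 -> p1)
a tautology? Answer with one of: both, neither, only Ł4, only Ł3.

both

In Ł4: every assignment gives 1 — tautology.
In Ł3: every assignment gives 1 — tautology.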